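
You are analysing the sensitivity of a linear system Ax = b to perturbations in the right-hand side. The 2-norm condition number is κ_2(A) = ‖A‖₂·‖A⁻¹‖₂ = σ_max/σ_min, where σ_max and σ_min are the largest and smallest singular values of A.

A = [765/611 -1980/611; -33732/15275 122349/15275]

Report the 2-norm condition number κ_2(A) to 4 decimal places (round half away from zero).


form AᵀA = [8897121/1380625 -30022272/1380625; -30022272/1380625 103074129/1380625] with trace 179154/2209 and determinant 18225/2209
char-poly roots: 81 and 225/2209
σ_max=√81=9, σ_min=√(225/2209)=(15/47) → κ = 28.2000

28.2000


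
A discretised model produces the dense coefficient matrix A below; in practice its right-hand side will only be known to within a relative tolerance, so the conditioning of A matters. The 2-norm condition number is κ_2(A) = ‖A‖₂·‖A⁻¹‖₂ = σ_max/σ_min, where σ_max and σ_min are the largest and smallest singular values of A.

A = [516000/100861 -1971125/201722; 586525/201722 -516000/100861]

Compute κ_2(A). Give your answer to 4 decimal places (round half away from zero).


form AᵀA = [4875555625/140801956 -2283300000/35200489; -2283300000/35200489 17129265625/140801956] with trace 38070625/243602 and determinant 9765625/1948816
λ_max, λ_min = (38070625/243602 ± √362045756250000/14835483601)/2 = 625/4, 15625/487204
κ = σ_max/σ_min = (25/2)/(125/698) = 69.8000

69.8000


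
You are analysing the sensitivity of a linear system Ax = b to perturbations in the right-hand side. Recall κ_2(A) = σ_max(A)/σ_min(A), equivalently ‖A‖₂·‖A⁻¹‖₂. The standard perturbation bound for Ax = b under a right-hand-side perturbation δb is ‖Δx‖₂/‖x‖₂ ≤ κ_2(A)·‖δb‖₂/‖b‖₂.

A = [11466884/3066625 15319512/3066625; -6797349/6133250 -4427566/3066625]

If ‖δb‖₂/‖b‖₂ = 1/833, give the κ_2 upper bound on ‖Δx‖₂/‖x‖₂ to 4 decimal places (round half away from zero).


AᵀA = [915458668969/60186808900 305143876323/15046702225; 305143876323/15046702225 406865261764/15046702225]; tr = 101716788641/2407472356, det = 11424400/601868089
eigenvalues of AᵀA: λ = (tr ± √(tr²−4·det))/2 = 169/4, 270400/601868089
σ_max=√(169/4)=(13/2), σ_min=√(270400/601868089)=(520/24533) → κ = 306.6625
κ_2(A)·‖δb‖/‖b‖ = 0.3681

0.3681


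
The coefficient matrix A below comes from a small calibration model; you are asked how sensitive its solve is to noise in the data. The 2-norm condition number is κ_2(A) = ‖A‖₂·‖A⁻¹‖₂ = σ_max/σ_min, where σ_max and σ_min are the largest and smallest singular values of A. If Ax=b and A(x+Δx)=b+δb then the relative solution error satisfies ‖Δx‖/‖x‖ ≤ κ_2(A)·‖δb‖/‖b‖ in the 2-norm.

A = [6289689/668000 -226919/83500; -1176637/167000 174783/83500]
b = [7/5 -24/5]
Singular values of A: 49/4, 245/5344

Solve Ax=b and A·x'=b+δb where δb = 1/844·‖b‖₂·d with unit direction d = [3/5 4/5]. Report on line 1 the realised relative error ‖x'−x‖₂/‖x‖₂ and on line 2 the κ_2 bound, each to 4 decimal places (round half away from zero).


0.0020
0.3166

largest singular value 49/4, smallest 245/5344
κ = σ_max/σ_min = (49/4)/(245/5344) = 267.2000
bound on ‖Δx‖/‖x‖: κ·ε = 267.2000·1/844 = 0.3166
solve Ax = b  →  x = [-18.0088 -62.9107]
‖b‖₂ = 5.0000 and ‖x‖₂ = 65.4375
with δb = [0.0036 0.0047], A·Δx = δb → ‖Δx‖ = 0.1292
realised ‖Δx‖/‖x‖ = 0.0020
tightness: 0.0020 against a bound of 0.3166 (unrounded ratio ≈ 0.0062)


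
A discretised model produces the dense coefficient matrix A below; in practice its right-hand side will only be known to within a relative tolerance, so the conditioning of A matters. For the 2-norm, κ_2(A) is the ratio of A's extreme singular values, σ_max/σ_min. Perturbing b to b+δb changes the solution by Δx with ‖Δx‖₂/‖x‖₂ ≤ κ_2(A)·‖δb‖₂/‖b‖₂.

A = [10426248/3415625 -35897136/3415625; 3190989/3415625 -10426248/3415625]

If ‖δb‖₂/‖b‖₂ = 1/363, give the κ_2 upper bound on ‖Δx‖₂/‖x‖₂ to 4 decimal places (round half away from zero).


form AᵀA = [190222493049/18666390625 -652067976168/18666390625; -652067976168/18666390625 2235697632576/18666390625] with trace 3881472201/29866225 and determinant 7485696/29866225
char-poly roots: 3249/25 and 2304/1194649
κ = σ_max/σ_min = (57/5)/(48/1093) = 259.5875
worst-case relative error ≤ 259.5875 × 1/363 = 0.7151

0.7151


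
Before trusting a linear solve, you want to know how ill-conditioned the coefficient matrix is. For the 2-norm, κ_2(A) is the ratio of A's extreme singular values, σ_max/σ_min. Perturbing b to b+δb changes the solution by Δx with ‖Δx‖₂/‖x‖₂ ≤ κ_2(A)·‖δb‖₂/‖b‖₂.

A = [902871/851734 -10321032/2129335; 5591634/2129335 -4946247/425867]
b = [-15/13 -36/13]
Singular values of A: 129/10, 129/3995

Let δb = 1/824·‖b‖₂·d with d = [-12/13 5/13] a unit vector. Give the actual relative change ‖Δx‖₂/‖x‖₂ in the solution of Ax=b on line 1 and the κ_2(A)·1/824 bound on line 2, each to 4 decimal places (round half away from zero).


0.4848
0.4848

from the listed singular values, σ₁ = 129/10, σ_n = 129/3995
condition number: (129/10) ÷ (129/3995) = 399.5000
κ_2(A)·‖δb‖/‖b‖ = 0.4848
solve Ax = b  →  x = [-0.0510 0.2269]
‖b‖ = 3.0000, ‖x‖ = 0.2326
with δb = [-0.0034 0.0014], A·Δx = δb → ‖Δx‖ = 0.1128
realised ‖Δx‖/‖x‖ = 0.4848
realised/bound = 1 exactly: the bound is attained for this b and d


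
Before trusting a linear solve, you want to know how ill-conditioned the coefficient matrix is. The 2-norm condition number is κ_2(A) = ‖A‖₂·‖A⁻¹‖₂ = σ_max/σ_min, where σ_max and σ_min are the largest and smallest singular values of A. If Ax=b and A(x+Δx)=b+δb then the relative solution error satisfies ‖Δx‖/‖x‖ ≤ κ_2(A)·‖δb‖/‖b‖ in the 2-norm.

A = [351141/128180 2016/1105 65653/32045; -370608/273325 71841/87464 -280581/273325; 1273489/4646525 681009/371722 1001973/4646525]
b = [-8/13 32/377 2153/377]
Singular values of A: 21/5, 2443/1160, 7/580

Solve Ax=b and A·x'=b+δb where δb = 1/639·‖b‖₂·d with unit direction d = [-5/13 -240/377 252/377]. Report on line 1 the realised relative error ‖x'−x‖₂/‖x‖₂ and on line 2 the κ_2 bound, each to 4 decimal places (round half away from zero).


0.0022
0.5446

from the listed singular values, σ₁ = 21/5, σ_n = 7/580
condition number: (21/5) ÷ (7/580) = 348.0000
perturbation bound = 348.0000·1/639 = 0.5446
solve Ax = b  →  x = [-199.4041 1.7879 264.7326]
‖b‖₂ = 5.7446 and ‖x‖₂ = 331.4341
Δx = A⁻¹·δb where δb = 1/639·5.7446·d; ‖Δx‖ = 0.7449
relative error = 0.0022
realised/bound (from unrounded values) ≈ 0.0041


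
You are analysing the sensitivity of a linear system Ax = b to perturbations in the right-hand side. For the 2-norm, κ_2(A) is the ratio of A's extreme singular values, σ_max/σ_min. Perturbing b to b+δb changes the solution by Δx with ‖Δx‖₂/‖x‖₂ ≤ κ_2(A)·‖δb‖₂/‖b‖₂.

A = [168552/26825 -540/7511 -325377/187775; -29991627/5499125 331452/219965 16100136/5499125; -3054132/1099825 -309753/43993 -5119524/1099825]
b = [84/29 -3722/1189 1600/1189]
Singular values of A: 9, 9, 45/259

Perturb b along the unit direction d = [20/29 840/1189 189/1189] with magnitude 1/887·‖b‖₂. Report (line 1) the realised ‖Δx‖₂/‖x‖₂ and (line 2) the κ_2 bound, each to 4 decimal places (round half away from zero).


0.0584
0.0584

σ_max = 9, σ_min = 45/259
κ_2(A) = 9 / (45/259) = 51.8000
κ_2(A)·‖δb‖/‖b‖ = 0.0584
solve Ax = b  →  x = [0.3893 -0.1778 -0.2524]
2-norm of b is 4.4721; of x, 0.4969
re-solving with b+δb shifts x by Δx of norm 0.0290
dividing the unrounded norms, ‖Δx‖/‖x‖ = 0.0584
realised/bound = 1 exactly: the bound is attained for this b and d


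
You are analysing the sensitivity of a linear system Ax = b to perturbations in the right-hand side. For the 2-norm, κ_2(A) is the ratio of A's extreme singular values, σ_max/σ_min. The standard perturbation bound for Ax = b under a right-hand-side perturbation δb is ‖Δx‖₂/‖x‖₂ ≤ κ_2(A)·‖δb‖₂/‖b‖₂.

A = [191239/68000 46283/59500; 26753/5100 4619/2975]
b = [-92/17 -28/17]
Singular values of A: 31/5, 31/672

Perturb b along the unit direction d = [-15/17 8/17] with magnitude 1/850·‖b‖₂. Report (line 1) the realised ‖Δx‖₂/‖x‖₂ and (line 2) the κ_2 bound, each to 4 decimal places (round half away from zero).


0.0017
0.1581

σ_max = 31/5, σ_min = 31/672
κ_2(A) = (31/5) / (31/672) = 134.4000
bound on ‖Δx‖/‖x‖: κ·ε = 134.4000·1/850 = 0.1581
solve Ax = b  →  x = [-24.8981 83.0606]
‖b‖ = 5.6569, ‖x‖ = 86.7121
Δx = A⁻¹·δb where δb = 1/850·5.6569·d; ‖Δx‖ = 0.1443
relative error = 0.0017
realised/bound (from unrounded values) ≈ 0.0105


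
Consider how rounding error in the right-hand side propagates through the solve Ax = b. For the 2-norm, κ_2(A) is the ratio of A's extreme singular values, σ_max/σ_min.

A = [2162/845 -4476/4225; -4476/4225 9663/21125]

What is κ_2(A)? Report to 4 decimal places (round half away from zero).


187.5000

form AᵀA = [62308/8125 -129804/40625; -129804/40625 270477/203125] with trace 140629/15625 and determinant 36/15625
λ_max, λ_min = (140629/15625 ± √19774265641/244140625)/2 = 9, 4/15625
so κ_2 = √(9 / (4/15625)) = 187.5000


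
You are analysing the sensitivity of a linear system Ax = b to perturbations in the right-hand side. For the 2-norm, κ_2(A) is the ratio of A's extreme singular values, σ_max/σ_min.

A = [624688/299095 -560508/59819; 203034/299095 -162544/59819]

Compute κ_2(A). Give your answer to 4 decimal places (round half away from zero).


145.9000

AᵀA = [17258316100/3578312761 -76628916000/3578312761; -76628916000/3578312761 340589770000/3578312761]; tr = 212878100/2128681, det = 1000000/2128681
char-poly roots: 100 and 10000/2128681
κ = σ_max/σ_min = 10/(100/1459) = 145.9000


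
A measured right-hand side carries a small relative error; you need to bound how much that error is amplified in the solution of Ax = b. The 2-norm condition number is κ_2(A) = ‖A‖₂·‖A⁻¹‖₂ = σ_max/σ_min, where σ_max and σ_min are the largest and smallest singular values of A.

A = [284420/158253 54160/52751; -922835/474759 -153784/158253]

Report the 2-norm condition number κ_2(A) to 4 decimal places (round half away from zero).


36.1125

AᵀA = [1878331825/268009641 333596840/89336547; 333596840/89336547 59511616/29778849]; tr = 8352721/927369, det = 6400/103041
char-poly roots: 9 and 6400/927369
so κ_2 = √(9 / (6400/927369)) = 36.1125


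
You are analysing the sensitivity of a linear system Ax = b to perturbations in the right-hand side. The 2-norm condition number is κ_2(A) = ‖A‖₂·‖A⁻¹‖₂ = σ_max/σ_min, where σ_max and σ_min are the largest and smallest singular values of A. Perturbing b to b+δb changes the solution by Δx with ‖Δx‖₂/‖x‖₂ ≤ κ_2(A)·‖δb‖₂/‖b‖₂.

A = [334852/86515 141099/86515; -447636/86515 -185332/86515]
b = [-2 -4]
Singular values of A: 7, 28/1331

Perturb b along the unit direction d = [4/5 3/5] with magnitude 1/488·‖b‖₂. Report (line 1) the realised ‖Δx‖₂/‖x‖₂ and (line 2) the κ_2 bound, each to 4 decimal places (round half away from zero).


σ_max = 7, σ_min = 28/1331
κ_2(A) = 7 / (28/1331) = 332.7500
perturbation bound = 332.7500·1/488 = 0.6819
solve Ax = b  →  x = [73.3956 -175.4066]
2-norm of b is 4.4721; of x, 190.1431
δb = ε·‖b‖·d = [0.0073 0.0055]; solving A·Δx = δb gives ‖Δx‖ = 0.4356
realised ‖Δx‖/‖x‖ = 0.0023
so the bound overstates the realised error by a factor of ≈ 297.6210 (computed from the unrounded values)

0.0023
0.6819


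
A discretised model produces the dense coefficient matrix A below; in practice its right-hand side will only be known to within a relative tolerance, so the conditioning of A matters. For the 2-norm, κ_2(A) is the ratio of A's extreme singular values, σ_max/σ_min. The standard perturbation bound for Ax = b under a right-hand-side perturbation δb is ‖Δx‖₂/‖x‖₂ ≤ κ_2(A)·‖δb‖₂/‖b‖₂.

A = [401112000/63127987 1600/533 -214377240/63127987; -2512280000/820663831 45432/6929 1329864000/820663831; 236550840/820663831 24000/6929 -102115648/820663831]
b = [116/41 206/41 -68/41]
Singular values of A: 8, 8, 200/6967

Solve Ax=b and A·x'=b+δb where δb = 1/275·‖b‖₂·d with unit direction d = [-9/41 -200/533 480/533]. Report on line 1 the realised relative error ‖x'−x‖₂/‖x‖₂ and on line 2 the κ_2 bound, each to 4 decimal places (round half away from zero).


σ_max = 8, σ_min = 200/6967
condition number: 8 ÷ (200/6967) = 278.6800
perturbation bound = 278.6800·1/275 = 1.0134
solve Ax = b  →  x = [-65.5378 0.5577 -122.9652]
‖b‖ = 6.0000, ‖x‖ = 139.3411
δb = ε·‖b‖·d = [-0.0048 -0.0082 0.0196]; solving A·Δx = δb gives ‖Δx‖ = 0.7600
dividing the unrounded norms, ‖Δx‖/‖x‖ = 0.0055
realised/bound (from unrounded values) ≈ 0.0054

0.0055
1.0134


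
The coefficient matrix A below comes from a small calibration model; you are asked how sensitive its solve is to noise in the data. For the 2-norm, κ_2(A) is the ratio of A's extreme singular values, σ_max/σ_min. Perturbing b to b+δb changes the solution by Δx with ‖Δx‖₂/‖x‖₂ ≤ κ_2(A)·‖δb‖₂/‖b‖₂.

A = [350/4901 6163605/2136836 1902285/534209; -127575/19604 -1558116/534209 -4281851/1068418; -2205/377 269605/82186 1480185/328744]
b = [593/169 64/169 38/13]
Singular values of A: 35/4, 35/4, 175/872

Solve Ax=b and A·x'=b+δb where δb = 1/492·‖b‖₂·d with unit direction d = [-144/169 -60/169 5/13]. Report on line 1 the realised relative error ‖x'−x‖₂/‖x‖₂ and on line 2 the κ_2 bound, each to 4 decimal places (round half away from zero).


0.0047
0.0886

from the listed singular values, σ₁ = 35/4, σ_n = 175/872
κ_2(A) = (35/4) / (175/872) = 43.6000
κ_2(A)·‖δb‖/‖b‖ = 0.0886
solve Ax = b  →  x = [-0.2522 8.2114 -5.6610]
‖b‖ = 4.5826, ‖x‖ = 9.9768
δb = ε·‖b‖·d = [-0.0079 -0.0033 0.0036]; solving A·Δx = δb gives ‖Δx‖ = 0.0464
realised ‖Δx‖/‖x‖ = 0.0047
so the bound overstates the realised error by a factor of ≈ 19.0499 (computed from the unrounded values)


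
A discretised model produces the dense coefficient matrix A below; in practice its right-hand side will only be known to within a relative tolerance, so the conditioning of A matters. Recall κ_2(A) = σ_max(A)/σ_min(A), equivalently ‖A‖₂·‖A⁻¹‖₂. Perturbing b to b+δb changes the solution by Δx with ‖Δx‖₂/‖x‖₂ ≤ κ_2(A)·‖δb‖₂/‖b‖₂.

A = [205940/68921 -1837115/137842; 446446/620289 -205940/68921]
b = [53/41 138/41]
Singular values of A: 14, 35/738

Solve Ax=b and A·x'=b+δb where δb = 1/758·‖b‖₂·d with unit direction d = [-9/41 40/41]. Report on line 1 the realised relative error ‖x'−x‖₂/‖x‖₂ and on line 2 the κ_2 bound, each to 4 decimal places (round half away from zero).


0.0016
0.3894

largest singular value 14, smallest 35/738
κ = σ_max/σ_min = 14/(35/738) = 295.2000
perturbation bound = 295.2000·1/758 = 0.3894
solve Ax = b  →  x = [61.7456 13.7463]
‖b‖₂ = 3.6056 and ‖x‖₂ = 63.2573
re-solving with b+δb shifts x by Δx of norm 0.1003
dividing the unrounded norms, ‖Δx‖/‖x‖ = 0.0016
so the bound overstates the realised error by a factor of ≈ 245.6219 (computed from the unrounded values)


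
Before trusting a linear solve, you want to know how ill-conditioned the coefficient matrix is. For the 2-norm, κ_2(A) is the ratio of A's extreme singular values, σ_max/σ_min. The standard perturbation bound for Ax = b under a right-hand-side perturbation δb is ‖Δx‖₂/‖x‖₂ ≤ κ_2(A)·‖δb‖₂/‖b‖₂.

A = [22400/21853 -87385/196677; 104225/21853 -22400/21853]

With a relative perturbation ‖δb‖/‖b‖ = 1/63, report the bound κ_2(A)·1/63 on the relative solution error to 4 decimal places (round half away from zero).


M = AᵀA = [6760625/284089 -13664000/2556801; -13664000/2556801 28720225/23011209]. tr(M)=342850/13689, det(M)=15625/13689
solving λ² − 342850/13689·λ + 15625/13689 = 0 gives λ = 25, 625/13689
so κ_2 = √(25 / (625/13689)) = 23.4000
κ_2(A)·‖δb‖/‖b‖ = 0.3714

0.3714


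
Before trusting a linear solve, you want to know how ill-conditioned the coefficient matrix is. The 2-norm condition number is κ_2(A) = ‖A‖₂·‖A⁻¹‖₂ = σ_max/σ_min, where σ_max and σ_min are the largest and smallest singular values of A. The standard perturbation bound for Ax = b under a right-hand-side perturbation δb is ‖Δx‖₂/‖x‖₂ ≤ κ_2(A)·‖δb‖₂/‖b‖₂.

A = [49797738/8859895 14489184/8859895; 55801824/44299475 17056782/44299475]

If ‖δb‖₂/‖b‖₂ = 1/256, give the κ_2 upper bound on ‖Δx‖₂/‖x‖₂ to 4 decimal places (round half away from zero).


AᵀA = [38732427905796/1167426225625 11296855600128/1167426225625; 11296855600128/1167426225625 3295267779204/1167426225625]; tr = 67244313096/1867881961, det = 20250000/1867881961
solving λ² − 67244313096/1867881961·λ + 20250000/1867881961 = 0 gives λ = 36, 562500/1867881961
κ = σ_max/σ_min = 6/(750/43219) = 345.7520
worst-case relative error ≤ 345.7520 × 1/256 = 1.3506

1.3506


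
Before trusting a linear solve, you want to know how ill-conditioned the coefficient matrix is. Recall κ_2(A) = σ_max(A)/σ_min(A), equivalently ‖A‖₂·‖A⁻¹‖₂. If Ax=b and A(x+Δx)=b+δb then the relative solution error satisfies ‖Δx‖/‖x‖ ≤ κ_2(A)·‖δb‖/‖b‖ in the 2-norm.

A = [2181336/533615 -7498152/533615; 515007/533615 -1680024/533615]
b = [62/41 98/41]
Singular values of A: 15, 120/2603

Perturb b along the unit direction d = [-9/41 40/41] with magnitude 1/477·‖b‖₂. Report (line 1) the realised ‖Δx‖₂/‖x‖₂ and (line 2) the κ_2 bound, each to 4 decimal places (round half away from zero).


σ_max = 15, σ_min = 120/2603
κ = σ_max/σ_min = 15/(120/2603) = 325.3750
bound on ‖Δx‖/‖x‖: κ·ε = 325.3750·1/477 = 0.6821
solve Ax = b  →  x = [41.6853 12.0193]
‖b‖ = 2.8284, ‖x‖ = 43.3835
re-solving with b+δb shifts x by Δx of norm 0.1286
realised ‖Δx‖/‖x‖ = 0.0030
so the bound overstates the realised error by a factor of ≈ 230.0760 (computed from the unrounded values)

0.0030
0.6821


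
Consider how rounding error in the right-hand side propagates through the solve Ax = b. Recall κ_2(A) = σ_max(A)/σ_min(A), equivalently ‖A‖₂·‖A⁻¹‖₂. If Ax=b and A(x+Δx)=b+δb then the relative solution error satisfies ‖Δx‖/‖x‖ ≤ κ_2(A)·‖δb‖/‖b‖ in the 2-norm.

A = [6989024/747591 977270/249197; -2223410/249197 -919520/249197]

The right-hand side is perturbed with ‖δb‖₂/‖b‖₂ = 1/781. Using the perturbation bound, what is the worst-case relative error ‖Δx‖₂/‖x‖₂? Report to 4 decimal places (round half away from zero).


0.5078

form AᵀA = [110985047236/664556841 15414474880/221518947; 15414474880/221518947 2140991300/73839649] with trace 770733544/3932289 and determinant 960400/3932289
char-poly roots: 196 and 4900/3932289
κ_2(A) = √(λ_max/λ_min) = √(196 / (4900/3932289)) = 396.6000
worst-case relative error ≤ 396.6000 × 1/781 = 0.5078


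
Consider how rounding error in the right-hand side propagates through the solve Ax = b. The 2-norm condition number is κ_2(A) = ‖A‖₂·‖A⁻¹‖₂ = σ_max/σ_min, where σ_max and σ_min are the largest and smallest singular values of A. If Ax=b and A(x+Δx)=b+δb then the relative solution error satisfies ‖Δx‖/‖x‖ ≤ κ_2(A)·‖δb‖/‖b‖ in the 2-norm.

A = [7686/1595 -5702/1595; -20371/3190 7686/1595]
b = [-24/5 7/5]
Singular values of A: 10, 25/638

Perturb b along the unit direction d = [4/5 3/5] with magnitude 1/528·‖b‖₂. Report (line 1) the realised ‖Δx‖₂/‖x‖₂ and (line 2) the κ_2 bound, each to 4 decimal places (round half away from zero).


0.0032
0.4833

σ_max = 10, σ_min = 25/638
κ = σ_max/σ_min = 10/(25/638) = 255.2000
bound on ‖Δx‖/‖x‖: κ·ε = 255.2000·1/528 = 0.4833
solve Ax = b  →  x = [-46.2560 -61.0080]
‖b‖₂ = 5.0000 and ‖x‖₂ = 76.5610
Δx = A⁻¹·δb where δb = 1/528·5.0000·d; ‖Δx‖ = 0.2417
relative error = 0.0032
tightness: 0.0032 against a bound of 0.4833 (unrounded ratio ≈ 0.0065)


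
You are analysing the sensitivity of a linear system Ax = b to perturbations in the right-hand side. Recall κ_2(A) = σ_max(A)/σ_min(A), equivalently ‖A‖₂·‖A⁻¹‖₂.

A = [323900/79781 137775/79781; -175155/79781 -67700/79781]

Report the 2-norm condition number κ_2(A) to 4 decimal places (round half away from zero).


AᵀA = [469171225/22024249 195444000/22024249; 195444000/22024249 81540625/22024249]; tr = 3258650/130321, det = 15625/130321
eigenvalues of AᵀA: λ = (tr ± √(tr²−4·det))/2 = 25, 625/130321
σ_max=√25=5, σ_min=√(625/130321)=(25/361) → κ = 72.2000

72.2000


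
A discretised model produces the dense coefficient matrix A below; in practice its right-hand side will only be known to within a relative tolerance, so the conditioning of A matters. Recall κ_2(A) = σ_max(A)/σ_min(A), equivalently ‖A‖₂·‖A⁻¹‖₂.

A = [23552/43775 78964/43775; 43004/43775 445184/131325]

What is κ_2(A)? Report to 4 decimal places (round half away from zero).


309.0000

AᵀA = [1663696/1326125 17110016/3978375; 17110016/3978375 175990736/11935125]; tr = 1527712/95481, det = 256/95481
λ_max, λ_min = (1527712/95481 ± √2333806182400/9116621361)/2 = 16, 16/95481
so κ_2 = √(16 / (16/95481)) = 309.0000


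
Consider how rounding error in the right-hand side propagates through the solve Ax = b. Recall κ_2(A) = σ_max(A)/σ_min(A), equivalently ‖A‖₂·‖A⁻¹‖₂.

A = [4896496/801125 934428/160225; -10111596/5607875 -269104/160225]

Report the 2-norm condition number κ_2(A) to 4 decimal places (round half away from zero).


M = AᵀA = [2043283767184/50317219225 55598450688/1437634835; 55598450688/1437634835 1512916240/41075281]. tr(M)=4633301024/59830225, det(M)=3748096/59830225
eigenvalues of AᵀA: λ = (tr ± √(tr²−4·det))/2 = 1936/25, 1936/2393209
κ = σ_max/σ_min = (44/5)/(44/1547) = 309.4000

309.4000


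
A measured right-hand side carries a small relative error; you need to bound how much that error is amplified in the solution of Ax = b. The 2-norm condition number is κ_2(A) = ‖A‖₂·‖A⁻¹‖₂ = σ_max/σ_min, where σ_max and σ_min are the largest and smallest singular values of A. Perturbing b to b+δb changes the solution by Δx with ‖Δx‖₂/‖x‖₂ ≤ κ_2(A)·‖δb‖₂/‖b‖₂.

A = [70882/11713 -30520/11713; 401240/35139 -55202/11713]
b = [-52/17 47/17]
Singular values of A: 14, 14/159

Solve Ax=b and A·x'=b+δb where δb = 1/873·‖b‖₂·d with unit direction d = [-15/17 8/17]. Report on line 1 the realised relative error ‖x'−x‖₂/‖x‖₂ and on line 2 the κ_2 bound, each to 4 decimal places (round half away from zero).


largest singular value 14, smallest 14/159
condition number: 14 ÷ (14/159) = 159.0000
bound on ‖Δx‖/‖x‖: κ·ε = 159.0000·1/873 = 0.1821
solve Ax = b  →  x = [17.5385 41.9066]
‖b‖ = 4.1231, ‖x‖ = 45.4286
with δb = [-0.0042 0.0022], A·Δx = δb → ‖Δx‖ = 0.0536
realised ‖Δx‖/‖x‖ = 0.0012
tightness: 0.0012 against a bound of 0.1821 (unrounded ratio ≈ 0.0065)

0.0012
0.1821


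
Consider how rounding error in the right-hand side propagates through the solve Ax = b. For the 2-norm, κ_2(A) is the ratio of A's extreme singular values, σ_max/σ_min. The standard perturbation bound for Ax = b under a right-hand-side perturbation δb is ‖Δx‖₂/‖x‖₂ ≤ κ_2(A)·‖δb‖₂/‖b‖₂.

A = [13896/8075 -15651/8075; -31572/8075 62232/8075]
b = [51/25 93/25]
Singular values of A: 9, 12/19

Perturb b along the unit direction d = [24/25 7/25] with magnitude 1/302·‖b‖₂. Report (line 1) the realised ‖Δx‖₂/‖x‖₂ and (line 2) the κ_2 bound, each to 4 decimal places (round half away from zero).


0.0047
0.0472

from the listed singular values, σ₁ = 9, σ_n = 12/19
κ_2(A) = 9 / (12/19) = 14.2500
bound on ‖Δx‖/‖x‖: κ·ε = 14.2500·1/302 = 0.0472
solve Ax = b  →  x = [4.0343 2.5294]
‖b‖₂ = 4.2426 and ‖x‖₂ = 4.7617
re-solving with b+δb shifts x by Δx of norm 0.0222
relative error = 0.0047
so the bound overstates the realised error by a factor of ≈ 10.1011 (computed from the unrounded values)


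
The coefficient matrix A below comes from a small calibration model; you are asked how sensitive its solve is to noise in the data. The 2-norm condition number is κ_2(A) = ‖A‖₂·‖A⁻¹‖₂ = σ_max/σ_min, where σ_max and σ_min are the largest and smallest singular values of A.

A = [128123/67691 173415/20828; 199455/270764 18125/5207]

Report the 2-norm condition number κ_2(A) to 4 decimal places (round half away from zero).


AᵀA = [43647041/10580624 12117060/661289; 12117060/661289 861683225/10580624]; tr = 11040613/129032, det = 855625/4129024
char-poly roots: 1369/16 and 625/258064
κ = σ_max/σ_min = (37/4)/(25/508) = 187.9600

187.9600


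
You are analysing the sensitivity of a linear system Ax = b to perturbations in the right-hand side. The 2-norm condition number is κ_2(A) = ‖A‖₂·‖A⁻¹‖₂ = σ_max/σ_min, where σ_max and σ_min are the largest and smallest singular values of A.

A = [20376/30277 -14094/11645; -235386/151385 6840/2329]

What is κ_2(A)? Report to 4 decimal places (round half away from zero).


137.0000

AᵀA = [22898052/7976825 -8584704/1595365; -8584704/1595365 80487108/7976825]; tr = 1216296/93845, det = 104976/11730625
char-poly roots: 324/25 and 324/469225
κ = σ_max/σ_min = (18/5)/(18/685) = 137.0000


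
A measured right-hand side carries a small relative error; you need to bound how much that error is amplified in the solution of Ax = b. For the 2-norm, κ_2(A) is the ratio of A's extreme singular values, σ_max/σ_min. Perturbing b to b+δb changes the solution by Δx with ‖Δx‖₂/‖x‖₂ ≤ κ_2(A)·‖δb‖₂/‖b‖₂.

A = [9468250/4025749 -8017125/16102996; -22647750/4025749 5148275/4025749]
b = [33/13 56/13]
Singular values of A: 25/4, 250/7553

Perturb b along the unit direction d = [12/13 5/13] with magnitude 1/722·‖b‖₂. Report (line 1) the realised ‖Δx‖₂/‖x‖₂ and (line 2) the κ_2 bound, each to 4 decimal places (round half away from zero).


0.0017
0.2615

largest singular value 25/4, smallest 250/7553
κ = σ_max/σ_min = (25/4)/(250/7553) = 188.8250
worst-case relative error ≤ 188.8250 × 1/722 = 0.2615
solve Ax = b  →  x = [26.0593 118.0059]
‖b‖₂ = 5.0000 and ‖x‖₂ = 120.8490
Δx = A⁻¹·δb where δb = 1/722·5.0000·d; ‖Δx‖ = 0.2092
dividing the unrounded norms, ‖Δx‖/‖x‖ = 0.0017
tightness: 0.0017 against a bound of 0.2615 (unrounded ratio ≈ 0.0066)


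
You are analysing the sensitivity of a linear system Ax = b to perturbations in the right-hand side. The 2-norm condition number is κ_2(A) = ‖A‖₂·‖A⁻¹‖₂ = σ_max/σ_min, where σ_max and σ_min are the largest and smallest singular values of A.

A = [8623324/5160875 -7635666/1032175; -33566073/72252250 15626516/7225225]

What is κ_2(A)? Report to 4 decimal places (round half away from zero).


352.4500

AᵀA = [25122524401921/8352620208100 -5581850656338/417631010405; -5581850656338/417631010405 4961686992340/83526202081]; tr = 310107807041/4968840100, det = 38950081/1242210025
solving λ² − 310107807041/4968840100·λ + 38950081/1242210025 = 0 gives λ = 6241/100, 24964/49688401
κ_2(A) = √(λ_max/λ_min) = √((6241/100) / (24964/49688401)) = 352.4500


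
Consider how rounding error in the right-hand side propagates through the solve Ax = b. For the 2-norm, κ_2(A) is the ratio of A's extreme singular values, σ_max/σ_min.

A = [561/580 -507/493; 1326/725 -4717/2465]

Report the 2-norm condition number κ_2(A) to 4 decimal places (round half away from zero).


form AᵀA = [36000441/8410000 -1889979/420500; -1889979/420500 99226/21025] with trace 90001/10000 and determinant 9/10000
eigenvalues of AᵀA: λ = (tr ± √(tr²−4·det))/2 = 9, 1/10000
κ_2(A) = √(λ_max/λ_min) = √(9 / (1/10000)) = 300.0000

300.0000


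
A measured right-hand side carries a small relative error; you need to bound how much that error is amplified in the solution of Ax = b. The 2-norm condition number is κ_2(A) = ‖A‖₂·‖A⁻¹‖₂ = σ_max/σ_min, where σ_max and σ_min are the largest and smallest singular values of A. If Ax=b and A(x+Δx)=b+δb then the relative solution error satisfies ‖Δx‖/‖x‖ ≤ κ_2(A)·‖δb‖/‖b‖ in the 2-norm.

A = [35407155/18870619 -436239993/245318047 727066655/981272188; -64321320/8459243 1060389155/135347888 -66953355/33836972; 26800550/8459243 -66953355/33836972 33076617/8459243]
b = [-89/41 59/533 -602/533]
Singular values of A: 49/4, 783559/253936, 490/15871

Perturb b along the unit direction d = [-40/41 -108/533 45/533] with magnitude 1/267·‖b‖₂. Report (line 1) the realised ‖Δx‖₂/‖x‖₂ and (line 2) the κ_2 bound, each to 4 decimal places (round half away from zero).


largest singular value 49/4, smallest 490/15871
κ = σ_max/σ_min = (49/4)/(490/15871) = 396.7750
worst-case relative error ≤ 396.7750 × 1/267 = 1.4860
solve Ax = b  →  x = [-46.9657 -41.3091 16.8610]
‖b‖ = 2.4495, ‖x‖ = 64.7805
Δx = A⁻¹·δb where δb = 1/267·2.4495·d; ‖Δx‖ = 0.2971
realised ‖Δx‖/‖x‖ = 0.0046
so the bound overstates the realised error by a factor of ≈ 323.9697 (computed from the unrounded values)

0.0046
1.4860


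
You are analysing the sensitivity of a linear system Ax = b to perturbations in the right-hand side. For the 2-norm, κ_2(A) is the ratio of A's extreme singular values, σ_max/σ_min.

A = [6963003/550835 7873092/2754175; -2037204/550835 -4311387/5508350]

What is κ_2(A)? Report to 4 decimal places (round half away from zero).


M = AᵀA = [2105344436625/12136767889 473695605090/12136767889; 473695605090/12136767889 426448589481/48547071556]. tr(M)=5263430301/28879876, det(M)=13286025/28879876
solving λ² − 5263430301/28879876·λ + 13286025/28879876 = 0 gives λ = 729/4, 18225/7219969
κ = σ_max/σ_min = (27/2)/(135/2687) = 268.7000

268.7000


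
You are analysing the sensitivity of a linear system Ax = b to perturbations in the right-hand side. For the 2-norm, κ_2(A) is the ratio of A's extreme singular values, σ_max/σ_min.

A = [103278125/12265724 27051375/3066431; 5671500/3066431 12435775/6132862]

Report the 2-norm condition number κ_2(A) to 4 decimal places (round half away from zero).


M = AᵀA = [229359078125/3086175824 60203784375/771543956; 60203784375/771543956 63216805625/771543956]. tr(M)=16628493125/106419856, det(M)=244140625/425679424
solving λ² − 16628493125/106419856·λ + 244140625/425679424 = 0 gives λ = 625/4, 390625/106419856
κ = σ_max/σ_min = (25/2)/(625/10316) = 206.3200

206.3200


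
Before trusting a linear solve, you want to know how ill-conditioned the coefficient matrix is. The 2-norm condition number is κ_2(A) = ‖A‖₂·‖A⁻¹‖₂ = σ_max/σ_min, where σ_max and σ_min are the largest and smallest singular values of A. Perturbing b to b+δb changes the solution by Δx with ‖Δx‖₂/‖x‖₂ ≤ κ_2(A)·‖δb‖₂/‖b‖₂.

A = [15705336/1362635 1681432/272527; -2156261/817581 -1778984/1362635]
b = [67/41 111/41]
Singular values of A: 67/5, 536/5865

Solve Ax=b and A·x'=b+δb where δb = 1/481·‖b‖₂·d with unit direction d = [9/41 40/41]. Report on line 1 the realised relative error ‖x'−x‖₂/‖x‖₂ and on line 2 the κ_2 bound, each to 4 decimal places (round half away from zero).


from the listed singular values, σ₁ = 67/5, σ_n = 536/5865
κ_2(A) = (67/5) / (536/5865) = 146.6250
perturbation bound = 146.6250·1/481 = 0.3048
solve Ax = b  →  x = [-15.3819 28.9997]
2-norm of b is 3.1623; of x, 32.8266
re-solving with b+δb shifts x by Δx of norm 0.0719
realised ‖Δx‖/‖x‖ = 0.0022
tightness: 0.0022 against a bound of 0.3048 (unrounded ratio ≈ 0.0072)

0.0022
0.3048


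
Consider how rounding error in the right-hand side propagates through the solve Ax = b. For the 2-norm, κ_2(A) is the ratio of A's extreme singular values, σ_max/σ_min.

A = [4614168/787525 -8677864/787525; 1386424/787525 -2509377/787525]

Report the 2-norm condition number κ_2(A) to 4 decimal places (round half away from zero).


M = AᵀA = [37140348544/992313001 -69632292600/992313001; -69632292600/992313001 130563674449/992313001]. tr(M)=580290737/3433609, det(M)=1827904/3433609
char-poly roots: 169 and 10816/3433609
κ = σ_max/σ_min = 13/(104/1853) = 231.6250

231.6250


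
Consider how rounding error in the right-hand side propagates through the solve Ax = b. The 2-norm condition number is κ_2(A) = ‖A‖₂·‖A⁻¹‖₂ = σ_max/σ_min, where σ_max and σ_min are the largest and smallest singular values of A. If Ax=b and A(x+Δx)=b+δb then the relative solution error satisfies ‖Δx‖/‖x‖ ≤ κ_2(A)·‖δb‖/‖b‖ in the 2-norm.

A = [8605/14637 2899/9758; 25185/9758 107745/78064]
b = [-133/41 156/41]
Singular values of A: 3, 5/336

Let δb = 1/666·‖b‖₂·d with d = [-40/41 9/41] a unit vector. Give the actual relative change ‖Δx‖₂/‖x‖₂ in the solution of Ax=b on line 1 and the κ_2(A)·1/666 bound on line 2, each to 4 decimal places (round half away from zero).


0.0019
0.3027

largest singular value 3, smallest 5/336
κ = σ_max/σ_min = 3/(5/336) = 201.6000
bound on ‖Δx‖/‖x‖: κ·ε = 201.6000·1/666 = 0.3027
solve Ax = b  →  x = [-125.6118 237.6471]
‖b‖₂ = 5.0000 and ‖x‖₂ = 268.8019
δb = ε·‖b‖·d = [-0.0073 0.0016]; solving A·Δx = δb gives ‖Δx‖ = 0.5045
realised ‖Δx‖/‖x‖ = 0.0019
so the bound overstates the realised error by a factor of ≈ 161.2811 (computed from the unrounded values)


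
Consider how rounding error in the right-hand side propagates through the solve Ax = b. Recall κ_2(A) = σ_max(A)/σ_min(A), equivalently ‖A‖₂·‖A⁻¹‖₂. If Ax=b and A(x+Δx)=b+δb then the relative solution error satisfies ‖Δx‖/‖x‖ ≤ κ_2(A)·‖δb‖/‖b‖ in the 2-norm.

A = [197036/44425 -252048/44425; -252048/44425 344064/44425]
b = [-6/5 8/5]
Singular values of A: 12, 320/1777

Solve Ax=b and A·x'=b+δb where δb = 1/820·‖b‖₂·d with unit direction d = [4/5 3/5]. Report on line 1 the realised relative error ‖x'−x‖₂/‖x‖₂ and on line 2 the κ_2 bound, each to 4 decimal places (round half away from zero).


from the listed singular values, σ₁ = 12, σ_n = 320/1777
κ_2(A) = 12 / (320/1777) = 66.6375
bound on ‖Δx‖/‖x‖: κ·ε = 66.6375·1/820 = 0.0813
solve Ax = b  →  x = [-0.1000 0.1333]
‖b‖ = 2.0000, ‖x‖ = 0.1667
δb = ε·‖b‖·d = [0.0020 0.0015]; solving A·Δx = δb gives ‖Δx‖ = 0.0135
dividing the unrounded norms, ‖Δx‖/‖x‖ = 0.0813
tightness: 0.0813 against a bound of 0.0813; the bound is attained (ratio 1)

0.0813
0.0813


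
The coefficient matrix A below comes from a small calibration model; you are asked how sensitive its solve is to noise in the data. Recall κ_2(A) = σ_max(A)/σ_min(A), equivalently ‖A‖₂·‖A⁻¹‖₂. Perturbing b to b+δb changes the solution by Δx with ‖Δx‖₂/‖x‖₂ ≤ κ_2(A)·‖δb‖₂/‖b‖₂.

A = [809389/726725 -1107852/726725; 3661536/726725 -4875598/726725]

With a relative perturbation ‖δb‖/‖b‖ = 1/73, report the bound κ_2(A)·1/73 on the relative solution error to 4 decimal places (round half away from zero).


AᵀA = [8365232857/314175625 -11153397276/314175625; -11153397276/314175625 14871381268/314175625]; tr = 185892913/2513405, det = 13675204/314175625
λ_max, λ_min = (185892913/2513405 ± √863876880529751529/157930117350625)/2 = 1849/25, 7396/12567025
κ = σ_max/σ_min = (43/5)/(86/3545) = 354.5000
κ_2(A)·‖δb‖/‖b‖ = 4.8562

4.8562


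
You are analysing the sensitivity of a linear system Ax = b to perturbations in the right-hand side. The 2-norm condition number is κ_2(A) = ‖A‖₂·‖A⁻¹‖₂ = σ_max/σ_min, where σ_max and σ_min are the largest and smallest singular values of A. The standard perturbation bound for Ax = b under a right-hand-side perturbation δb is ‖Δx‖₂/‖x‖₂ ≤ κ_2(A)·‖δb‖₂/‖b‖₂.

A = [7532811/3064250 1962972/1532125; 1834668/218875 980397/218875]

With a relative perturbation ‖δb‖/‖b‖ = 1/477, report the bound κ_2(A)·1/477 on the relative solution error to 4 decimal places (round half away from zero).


0.7558

M = AᵀA = [1146368878281/15023404900 30569534622/751170245; 30569534622/751170245 81521591481/3755851225]. tr(M)=1019000169/10396820, det(M)=96059601/1299602500
char-poly roots: 9801/100 and 9801/12996025
κ_2(A) = √(λ_max/λ_min) = √((9801/100) / (9801/12996025)) = 360.5000
bound on ‖Δx‖/‖x‖: κ·ε = 360.5000·1/477 = 0.7558


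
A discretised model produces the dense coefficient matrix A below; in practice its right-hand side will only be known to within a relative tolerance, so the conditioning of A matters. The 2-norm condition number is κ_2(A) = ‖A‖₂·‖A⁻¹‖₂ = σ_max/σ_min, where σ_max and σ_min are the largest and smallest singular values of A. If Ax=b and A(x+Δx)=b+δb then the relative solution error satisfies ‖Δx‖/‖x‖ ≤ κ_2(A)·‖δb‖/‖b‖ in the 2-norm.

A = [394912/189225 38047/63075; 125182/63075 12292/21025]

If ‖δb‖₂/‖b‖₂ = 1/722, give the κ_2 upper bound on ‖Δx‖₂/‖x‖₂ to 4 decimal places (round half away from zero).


form AᵀA = [70627892/8515125 6866552/2838375; 6866552/2838375 667637/946125] with trace 613093/68121 and determinant 4/7569
char-poly roots: 9 and 4/68121
κ = σ_max/σ_min = 3/(2/261) = 391.5000
bound on ‖Δx‖/‖x‖: κ·ε = 391.5000·1/722 = 0.5422

0.5422


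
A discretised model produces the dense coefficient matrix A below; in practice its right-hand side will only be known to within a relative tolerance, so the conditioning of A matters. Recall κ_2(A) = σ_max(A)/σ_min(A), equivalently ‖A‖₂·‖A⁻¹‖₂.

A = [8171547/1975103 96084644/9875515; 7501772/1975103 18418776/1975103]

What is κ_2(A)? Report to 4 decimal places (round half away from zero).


130.9750

AᵀA = [146314819873/4638563449 1755086176908/23192817245; 1755086176908/23192817245 21062475084496/115964086225]; tr = 146274234209/686178025, det = 1817487424/686178025
eigenvalues of AᵀA: λ = (tr ± √(tr²−4·det))/2 = 5329/25, 341056/27447121
κ = σ_max/σ_min = (73/5)/(584/5239) = 130.9750


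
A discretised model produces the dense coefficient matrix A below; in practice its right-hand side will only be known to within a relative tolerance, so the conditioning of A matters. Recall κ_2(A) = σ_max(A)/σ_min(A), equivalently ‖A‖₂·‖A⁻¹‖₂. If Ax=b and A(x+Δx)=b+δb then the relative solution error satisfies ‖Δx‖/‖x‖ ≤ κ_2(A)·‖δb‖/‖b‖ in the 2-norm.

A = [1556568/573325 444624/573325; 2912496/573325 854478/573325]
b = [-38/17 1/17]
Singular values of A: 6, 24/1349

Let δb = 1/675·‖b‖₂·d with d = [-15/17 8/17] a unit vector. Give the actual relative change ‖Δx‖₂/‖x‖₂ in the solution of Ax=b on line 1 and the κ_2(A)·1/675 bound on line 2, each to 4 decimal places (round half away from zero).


0.0017
0.4996

from the listed singular values, σ₁ = 6, σ_n = 24/1349
condition number: 6 ÷ (24/1349) = 337.2500
perturbation bound = 337.2500·1/675 = 0.4996
solve Ax = b  →  x = [-31.6367 107.8733]
‖b‖ = 2.2361, ‖x‖ = 112.4168
with δb = [-0.0029 0.0016], A·Δx = δb → ‖Δx‖ = 0.1862
realised ‖Δx‖/‖x‖ = 0.0017
tightness: 0.0017 against a bound of 0.4996 (unrounded ratio ≈ 0.0033)
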